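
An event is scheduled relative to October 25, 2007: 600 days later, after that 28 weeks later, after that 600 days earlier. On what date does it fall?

Counting forward 600 days from October 25, 2007:
October has 31 days, so 31 − 25 = 6 days remain after October 25, 2007; 600 − 6 = 594 left.
November 2007 has 30 days: 594 − 30 = 564 left.
December 2007 has 31 days: 564 − 31 = 533 left.
January 2008 has 31 days: 533 − 31 = 502 left.
February 2008 has 29 days (2008 is a leap year): 502 − 29 = 473 left.
March 2008 has 31 days: 473 − 31 = 442 left.
April 2008 has 30 days: 442 − 30 = 412 left.
May 2008 has 31 days: 412 − 31 = 381 left.
June 2008 has 30 days: 381 − 30 = 351 left.
July 2008 has 31 days: 351 − 31 = 320 left.
August 2008 has 31 days: 320 − 31 = 289 left.
September 2008 has 30 days: 289 − 30 = 259 left.
October 2008 has 31 days: 259 − 31 = 228 left.
November 2008 has 30 days: 228 − 30 = 198 left.
December 2008 has 31 days: 198 − 31 = 167 left.
January 2009 has 31 days: 167 − 31 = 136 left.
February 2009 has 28 days (2009 is not a leap year): 136 − 28 = 108 left.
March 2009 has 31 days: 108 − 31 = 77 left.
April 2009 has 30 days: 77 − 30 = 47 left.
May 2009 has 31 days: 47 − 31 = 16 left.
16 days into June 2009 → June 16, 2009.
Counting forward 28 weeks (= 196 days) from June 16, 2009:
June has 30 days, so 30 − 16 = 14 days remain after June 16, 2009; 196 − 14 = 182 left.
July 2009 has 31 days: 182 − 31 = 151 left.
August 2009 has 31 days: 151 − 31 = 120 left.
September 2009 has 30 days: 120 − 30 = 90 left.
October 2009 has 31 days: 90 − 31 = 59 left.
November 2009 has 30 days: 59 − 30 = 29 left.
29 days into December 2009 → December 29, 2009.
Counting back 600 days from December 29, 2009:
Going back 29 days from December 29, 2009 reaches the end of the previous month; 600 − 29 = 571 left.
November 2009 has 30 days: 571 − 30 = 541 left.
October 2009 has 31 days: 541 − 31 = 510 left.
September 2009 has 30 days: 510 − 30 = 480 left.
August 2009 has 31 days: 480 − 31 = 449 left.
July 2009 has 31 days: 449 − 31 = 418 left.
June 2009 has 30 days: 418 − 30 = 388 left.
May 2009 has 31 days: 388 − 31 = 357 left.
April 2009 has 30 days: 357 − 30 = 327 left.
March 2009 has 31 days: 327 − 31 = 296 left.
February 2009 has 28 days (2009 is not a leap year): 296 − 28 = 268 left.
January 2009 has 31 days: 268 − 31 = 237 left.
December 2008 has 31 days: 237 − 31 = 206 left.
November 2008 has 30 days: 206 − 30 = 176 left.
October 2008 has 31 days: 176 − 31 = 145 left.
September 2008 has 30 days: 145 − 30 = 115 left.
August 2008 has 31 days: 115 − 31 = 84 left.
July 2008 has 31 days: 84 − 31 = 53 left.
June 2008 has 30 days: 53 − 30 = 23 left.
May 2008 has 31 days; 31 − 23 = 8 → May 8, 2008.

May 8, 2008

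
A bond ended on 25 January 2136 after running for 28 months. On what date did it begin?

Going back 28 months from January 25, 2136.
month 1 − 28 = -27, which is month 9 of year 2133 → September 2133.
Day 25 is valid in September, giving September 25, 2133.

September 25, 2133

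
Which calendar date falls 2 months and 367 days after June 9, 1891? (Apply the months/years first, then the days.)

August 10, 1892

Adding 2 months and 367 days from June 9, 1891: first the month/year part, then the days.
month 6 + 2 = 8 → August 1891.
Day 9 is valid in August, giving August 9, 1891.
Now add 367 days from August 9, 1891.
August has 31 days, so 31 − 9 = 22 days remain after August 9, 1891; 367 − 22 = 345 left.
September 1891 has 30 days: 345 − 30 = 315 left.
October 1891 has 31 days: 315 − 31 = 284 left.
November 1891 has 30 days: 284 − 30 = 254 left.
December 1891 has 31 days: 254 − 31 = 223 left.
January 1892 has 31 days: 223 − 31 = 192 left.
February 1892 has 29 days (1892 is a leap year): 192 − 29 = 163 left.
March 1892 has 31 days: 163 − 31 = 132 left.
April 1892 has 30 days: 132 − 30 = 102 left.
May 1892 has 31 days: 102 − 31 = 71 left.
June 1892 has 30 days: 71 − 30 = 41 left.
July 1892 has 31 days: 41 − 31 = 10 left.
10 days into August 1892 → August 10, 1892.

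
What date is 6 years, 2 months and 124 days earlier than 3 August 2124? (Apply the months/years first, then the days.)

January 30, 2118

Going back 6 years, 2 months and 124 days from August 3, 2124: first the month/year part, then the days.
-6 years → 2118; month 8 − 2 = 6 → June 2118.
Day 3 is valid in June, giving June 3, 2118.
Now subtract 124 days from June 3, 2118.
Going back 3 days from June 3, 2118 reaches the end of the previous month; 124 − 3 = 121 left.
May 2118 has 31 days: 121 − 31 = 90 left.
April 2118 has 30 days: 90 − 30 = 60 left.
March 2118 has 31 days: 60 − 31 = 29 left.
February 2118 has 28 days (2118 is not a leap year): 29 − 28 = 1 left.
January 2118 has 31 days; 31 − 1 = 30 → January 30, 2118.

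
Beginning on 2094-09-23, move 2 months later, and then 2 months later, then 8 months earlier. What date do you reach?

Adding 2 months from September 23, 2094:
month 9 + 2 = 11 → November 2094.
Day 23 is valid in November, giving November 23, 2094.
Advancing 2 months from November 23, 2094:
month 11 + 2 = 13, which is month 1 of year 2095 → January 2095.
Day 23 is valid in January, giving January 23, 2095.
Going back 8 months from January 23, 2095:
month 1 − 8 = -7, which is month 5 of year 2094 → May 2094.
Day 23 is valid in May, giving May 23, 2094.

May 23, 2094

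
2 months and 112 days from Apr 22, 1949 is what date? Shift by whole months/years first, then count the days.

Counting forward 2 months and 112 days from April 22, 1949: first the month/year part, then the days.
month 4 + 2 = 6 → June 1949.
Day 22 is valid in June, giving June 22, 1949.
Now add 112 days from June 22, 1949.
June has 30 days, so 30 − 22 = 8 days remain after June 22, 1949; 112 − 8 = 104 left.
July 1949 has 31 days: 104 − 31 = 73 left.
August 1949 has 31 days: 73 − 31 = 42 left.
September 1949 has 30 days: 42 − 30 = 12 left.
12 days into October 1949 → October 12, 1949.

October 12, 1949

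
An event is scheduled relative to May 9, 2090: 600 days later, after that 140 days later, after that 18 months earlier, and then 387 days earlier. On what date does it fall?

October 27, 2089

Advancing 600 days from May 9, 2090:
May has 31 days, so 31 − 9 = 22 days remain after May 9, 2090; 600 − 22 = 578 left.
June 2090 has 30 days: 578 − 30 = 548 left.
July 2090 has 31 days: 548 − 31 = 517 left.
August 2090 has 31 days: 517 − 31 = 486 left.
September 2090 has 30 days: 486 − 30 = 456 left.
October 2090 has 31 days: 456 − 31 = 425 left.
November 2090 has 30 days: 425 − 30 = 395 left.
December 2090 has 31 days: 395 − 31 = 364 left.
January 2091 has 31 days: 364 − 31 = 333 left.
February 2091 has 28 days (2091 is not a leap year): 333 − 28 = 305 left.
March 2091 has 31 days: 305 − 31 = 274 left.
April 2091 has 30 days: 274 − 30 = 244 left.
May 2091 has 31 days: 244 − 31 = 213 left.
June 2091 has 30 days: 213 − 30 = 183 left.
July 2091 has 31 days: 183 − 31 = 152 left.
August 2091 has 31 days: 152 − 31 = 121 left.
September 2091 has 30 days: 121 − 30 = 91 left.
October 2091 has 31 days: 91 − 31 = 60 left.
November 2091 has 30 days: 60 − 30 = 30 left.
30 days into December 2091 → December 30, 2091.
Advancing 140 days from December 30, 2091:
December has 31 days, so 31 − 30 = 1 day remains after December 30, 2091; 140 − 1 = 139 left.
January 2092 has 31 days: 139 − 31 = 108 left.
February 2092 has 29 days (2092 is a leap year): 108 − 29 = 79 left.
March 2092 has 31 days: 79 − 31 = 48 left.
April 2092 has 30 days: 48 − 30 = 18 left.
18 days into May 2092 → May 18, 2092.
Subtracting 18 months from May 18, 2092:
month 5 − 18 = -13, which is month 11 of year 2090 → November 2090.
Day 18 is valid in November, giving November 18, 2090.
Counting back 387 days from November 18, 2090:
Going back 18 days from November 18, 2090 reaches the end of the previous month; 387 − 18 = 369 left.
October 2090 has 31 days: 369 − 31 = 338 left.
September 2090 has 30 days: 338 − 30 = 308 left.
August 2090 has 31 days: 308 − 31 = 277 left.
July 2090 has 31 days: 277 − 31 = 246 left.
June 2090 has 30 days: 246 − 30 = 216 left.
May 2090 has 31 days: 216 − 31 = 185 left.
April 2090 has 30 days: 185 − 30 = 155 left.
March 2090 has 31 days: 155 − 31 = 124 left.
February 2090 has 28 days (2090 is not a leap year): 124 − 28 = 96 left.
January 2090 has 31 days: 96 − 31 = 65 left.
December 2089 has 31 days: 65 − 31 = 34 left.
November 2089 has 30 days: 34 − 30 = 4 left.
October 2089 has 31 days; 31 − 4 = 27 → October 27, 2089.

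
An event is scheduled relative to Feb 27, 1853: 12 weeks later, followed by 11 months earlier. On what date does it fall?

Counting forward 12 weeks (= 84 days) from February 27, 1853:
February has 28 days, so 28 − 27 = 1 day remains after February 27, 1853; 84 − 1 = 83 left.
March 1853 has 31 days: 83 − 31 = 52 left.
April 1853 has 30 days: 52 − 30 = 22 left.
22 days into May 1853 → May 22, 1853.
Subtracting 11 months from May 22, 1853:
month 5 − 11 = -6, which is month 6 of year 1852 → June 1852.
Day 22 is valid in June, giving June 22, 1852.

June 22, 1852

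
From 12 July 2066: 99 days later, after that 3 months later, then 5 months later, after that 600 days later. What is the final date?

February 8, 2069

Advancing 99 days from July 12, 2066:
July has 31 days, so 31 − 12 = 19 days remain after July 12, 2066; 99 − 19 = 80 left.
August 2066 has 31 days: 80 − 31 = 49 left.
September 2066 has 30 days: 49 − 30 = 19 left.
19 days into October 2066 → October 19, 2066.
Advancing 3 months from October 19, 2066:
month 10 + 3 = 13, which is month 1 of year 2067 → January 2067.
Day 19 is valid in January, giving January 19, 2067.
Counting forward 5 months from January 19, 2067:
month 1 + 5 = 6 → June 2067.
Day 19 is valid in June, giving June 19, 2067.
Counting forward 600 days from June 19, 2067:
June has 30 days, so 30 − 19 = 11 days remain after June 19, 2067; 600 − 11 = 589 left.
July 2067 has 31 days: 589 − 31 = 558 left.
August 2067 has 31 days: 558 − 31 = 527 left.
September 2067 has 30 days: 527 − 30 = 497 left.
October 2067 has 31 days: 497 − 31 = 466 left.
November 2067 has 30 days: 466 − 30 = 436 left.
December 2067 has 31 days: 436 − 31 = 405 left.
January 2068 has 31 days: 405 − 31 = 374 left.
February 2068 has 29 days (2068 is a leap year): 374 − 29 = 345 left.
March 2068 has 31 days: 345 − 31 = 314 left.
April 2068 has 30 days: 314 − 30 = 284 left.
May 2068 has 31 days: 284 − 31 = 253 left.
June 2068 has 30 days: 253 − 30 = 223 left.
July 2068 has 31 days: 223 − 31 = 192 left.
August 2068 has 31 days: 192 − 31 = 161 left.
September 2068 has 30 days: 161 − 30 = 131 left.
October 2068 has 31 days: 131 − 31 = 100 left.
November 2068 has 30 days: 100 − 30 = 70 left.
December 2068 has 31 days: 70 − 31 = 39 left.
January 2069 has 31 days: 39 − 31 = 8 left.
8 days into February 2069 → February 8, 2069.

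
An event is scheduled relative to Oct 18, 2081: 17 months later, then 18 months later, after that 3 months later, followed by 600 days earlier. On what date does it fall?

Adding 17 months from October 18, 2081:
month 10 + 17 = 27, which is month 3 of year 2083 → March 2083.
Day 18 is valid in March, giving March 18, 2083.
Advancing 18 months from March 18, 2083:
month 3 + 18 = 21, which is month 9 of year 2084 → September 2084.
Day 18 is valid in September, giving September 18, 2084.
Adding 3 months from September 18, 2084:
month 9 + 3 = 12 → December 2084.
Day 18 is valid in December, giving December 18, 2084.
Subtracting 600 days from December 18, 2084:
Going back 18 days from December 18, 2084 reaches the end of the previous month; 600 − 18 = 582 left.
November 2084 has 30 days: 582 − 30 = 552 left.
October 2084 has 31 days: 552 − 31 = 521 left.
September 2084 has 30 days: 521 − 30 = 491 left.
August 2084 has 31 days: 491 − 31 = 460 left.
July 2084 has 31 days: 460 − 31 = 429 left.
June 2084 has 30 days: 429 − 30 = 399 left.
May 2084 has 31 days: 399 − 31 = 368 left.
April 2084 has 30 days: 368 − 30 = 338 left.
March 2084 has 31 days: 338 − 31 = 307 left.
February 2084 has 29 days (2084 is a leap year): 307 − 29 = 278 left.
January 2084 has 31 days: 278 − 31 = 247 left.
December 2083 has 31 days: 247 − 31 = 216 left.
November 2083 has 30 days: 216 − 30 = 186 left.
October 2083 has 31 days: 186 − 31 = 155 left.
September 2083 has 30 days: 155 − 30 = 125 left.
August 2083 has 31 days: 125 − 31 = 94 left.
July 2083 has 31 days: 94 − 31 = 63 left.
June 2083 has 30 days: 63 − 30 = 33 left.
May 2083 has 31 days: 33 − 31 = 2 left.
April 2083 has 30 days; 30 − 2 = 28 → April 28, 2083.

April 28, 2083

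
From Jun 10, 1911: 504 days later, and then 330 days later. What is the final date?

September 21, 1913

Adding 504 days from June 10, 1911:
June has 30 days, so 30 − 10 = 20 days remain after June 10, 1911; 504 − 20 = 484 left.
July 1911 has 31 days: 484 − 31 = 453 left.
August 1911 has 31 days: 453 − 31 = 422 left.
September 1911 has 30 days: 422 − 30 = 392 left.
October 1911 has 31 days: 392 − 31 = 361 left.
November 1911 has 30 days: 361 − 30 = 331 left.
December 1911 has 31 days: 331 − 31 = 300 left.
January 1912 has 31 days: 300 − 31 = 269 left.
February 1912 has 29 days (1912 is a leap year): 269 − 29 = 240 left.
March 1912 has 31 days: 240 − 31 = 209 left.
April 1912 has 30 days: 209 − 30 = 179 left.
May 1912 has 31 days: 179 − 31 = 148 left.
June 1912 has 30 days: 148 − 30 = 118 left.
July 1912 has 31 days: 118 − 31 = 87 left.
August 1912 has 31 days: 87 − 31 = 56 left.
September 1912 has 30 days: 56 − 30 = 26 left.
26 days into October 1912 → October 26, 1912.
Advancing 330 days from October 26, 1912:
October has 31 days, so 31 − 26 = 5 days remain after October 26, 1912; 330 − 5 = 325 left.
November 1912 has 30 days: 325 − 30 = 295 left.
December 1912 has 31 days: 295 − 31 = 264 left.
January 1913 has 31 days: 264 − 31 = 233 left.
February 1913 has 28 days (1913 is not a leap year): 233 − 28 = 205 left.
March 1913 has 31 days: 205 − 31 = 174 left.
April 1913 has 30 days: 174 − 30 = 144 left.
May 1913 has 31 days: 144 − 31 = 113 left.
June 1913 has 30 days: 113 − 30 = 83 left.
July 1913 has 31 days: 83 − 31 = 52 left.
August 1913 has 31 days: 52 − 31 = 21 left.
21 days into September 1913 → September 21, 1913.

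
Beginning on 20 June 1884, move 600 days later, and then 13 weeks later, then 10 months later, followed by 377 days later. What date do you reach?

March 23, 1888

Adding 600 days from June 20, 1884:
June has 30 days, so 30 − 20 = 10 days remain after June 20, 1884; 600 − 10 = 590 left.
July 1884 has 31 days: 590 − 31 = 559 left.
August 1884 has 31 days: 559 − 31 = 528 left.
September 1884 has 30 days: 528 − 30 = 498 left.
October 1884 has 31 days: 498 − 31 = 467 left.
November 1884 has 30 days: 467 − 30 = 437 left.
December 1884 has 31 days: 437 − 31 = 406 left.
January 1885 has 31 days: 406 − 31 = 375 left.
February 1885 has 28 days (1885 is not a leap year): 375 − 28 = 347 left.
March 1885 has 31 days: 347 − 31 = 316 left.
April 1885 has 30 days: 316 − 30 = 286 left.
May 1885 has 31 days: 286 − 31 = 255 left.
June 1885 has 30 days: 255 − 30 = 225 left.
July 1885 has 31 days: 225 − 31 = 194 left.
August 1885 has 31 days: 194 − 31 = 163 left.
September 1885 has 30 days: 163 − 30 = 133 left.
October 1885 has 31 days: 133 − 31 = 102 left.
November 1885 has 30 days: 102 − 30 = 72 left.
December 1885 has 31 days: 72 − 31 = 41 left.
January 1886 has 31 days: 41 − 31 = 10 left.
10 days into February 1886 → February 10, 1886.
Adding 13 weeks (= 91 days) from February 10, 1886:
February has 28 days, so 28 − 10 = 18 days remain after February 10, 1886; 91 − 18 = 73 left.
March 1886 has 31 days: 73 − 31 = 42 left.
April 1886 has 30 days: 42 − 30 = 12 left.
12 days into May 1886 → May 12, 1886.
Advancing 10 months from May 12, 1886:
month 5 + 10 = 15, which is month 3 of year 1887 → March 1887.
Day 12 is valid in March, giving March 12, 1887.
Adding 377 days from March 12, 1887:
March has 31 days, so 31 − 12 = 19 days remain after March 12, 1887; 377 − 19 = 358 left.
April 1887 has 30 days: 358 − 30 = 328 left.
May 1887 has 31 days: 328 − 31 = 297 left.
June 1887 has 30 days: 297 − 30 = 267 left.
July 1887 has 31 days: 267 − 31 = 236 left.
August 1887 has 31 days: 236 − 31 = 205 left.
September 1887 has 30 days: 205 − 30 = 175 left.
October 1887 has 31 days: 175 − 31 = 144 left.
November 1887 has 30 days: 144 − 30 = 114 left.
December 1887 has 31 days: 114 − 31 = 83 left.
January 1888 has 31 days: 83 − 31 = 52 left.
February 1888 has 29 days (1888 is a leap year): 52 − 29 = 23 left.
23 days into March 1888 → March 23, 1888.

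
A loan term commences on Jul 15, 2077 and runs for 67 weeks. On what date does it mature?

Adding 67 weeks = 469 days from July 15, 2077.
July has 31 days, so 31 − 15 = 16 days remain after July 15, 2077; 469 − 16 = 453 left.
August 2077 has 31 days: 453 − 31 = 422 left.
September 2077 has 30 days: 422 − 30 = 392 left.
October 2077 has 31 days: 392 − 31 = 361 left.
November 2077 has 30 days: 361 − 30 = 331 left.
December 2077 has 31 days: 331 − 31 = 300 left.
January 2078 has 31 days: 300 − 31 = 269 left.
February 2078 has 28 days (2078 is not a leap year): 269 − 28 = 241 left.
March 2078 has 31 days: 241 − 31 = 210 left.
April 2078 has 30 days: 210 − 30 = 180 left.
May 2078 has 31 days: 180 − 31 = 149 left.
June 2078 has 30 days: 149 − 30 = 119 left.
July 2078 has 31 days: 119 − 31 = 88 left.
August 2078 has 31 days: 88 − 31 = 57 left.
September 2078 has 30 days: 57 − 30 = 27 left.
27 days into October 2078 → October 27, 2078.

October 27, 2078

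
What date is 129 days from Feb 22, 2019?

Counting forward 129 days from February 22, 2019.
February has 28 days, so 28 − 22 = 6 days remain after February 22, 2019; 129 − 6 = 123 left.
March 2019 has 31 days: 123 − 31 = 92 left.
April 2019 has 30 days: 92 − 30 = 62 left.
May 2019 has 31 days: 62 − 31 = 31 left.
June 2019 has 30 days: 31 − 30 = 1 left.
1 day into July 2019 → July 1, 2019.

July 1, 2019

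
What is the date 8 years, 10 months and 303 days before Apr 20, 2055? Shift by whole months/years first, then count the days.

Counting back 8 years, 10 months and 303 days from April 20, 2055: first the month/year part, then the days.
-8 years → 2047; month 4 − 10 = -6, which is month 6 of year 2046 → June 2046.
Day 20 is valid in June, giving June 20, 2046.
Now subtract 303 days from June 20, 2046.
Going back 20 days from June 20, 2046 reaches the end of the previous month; 303 − 20 = 283 left.
May 2046 has 31 days: 283 − 31 = 252 left.
April 2046 has 30 days: 252 − 30 = 222 left.
March 2046 has 31 days: 222 − 31 = 191 left.
February 2046 has 28 days (2046 is not a leap year): 191 − 28 = 163 left.
January 2046 has 31 days: 163 − 31 = 132 left.
December 2045 has 31 days: 132 − 31 = 101 left.
November 2045 has 30 days: 101 − 30 = 71 left.
October 2045 has 31 days: 71 − 31 = 40 left.
September 2045 has 30 days: 40 − 30 = 10 left.
August 2045 has 31 days; 31 − 10 = 21 → August 21, 2045.

August 21, 2045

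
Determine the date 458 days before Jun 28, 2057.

March 27, 2056

Counting back 458 days from June 28, 2057.
Going back 28 days from June 28, 2057 reaches the end of the previous month; 458 − 28 = 430 left.
May 2057 has 31 days: 430 − 31 = 399 left.
April 2057 has 30 days: 399 − 30 = 369 left.
March 2057 has 31 days: 369 − 31 = 338 left.
February 2057 has 28 days (2057 is not a leap year): 338 − 28 = 310 left.
January 2057 has 31 days: 310 − 31 = 279 left.
December 2056 has 31 days: 279 − 31 = 248 left.
November 2056 has 30 days: 248 − 30 = 218 left.
October 2056 has 31 days: 218 − 31 = 187 left.
September 2056 has 30 days: 187 − 30 = 157 left.
August 2056 has 31 days: 157 − 31 = 126 left.
July 2056 has 31 days: 126 − 31 = 95 left.
June 2056 has 30 days: 95 − 30 = 65 left.
May 2056 has 31 days: 65 − 31 = 34 left.
April 2056 has 30 days: 34 − 30 = 4 left.
March 2056 has 31 days; 31 − 4 = 27 → March 27, 2056.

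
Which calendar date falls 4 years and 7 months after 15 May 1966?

Adding 4 years and 7 months from May 15, 1966.
+4 years → 1970; month 5 + 7 = 12 → December 1970.
Day 15 is valid in December, giving December 15, 1970.

December 15, 1970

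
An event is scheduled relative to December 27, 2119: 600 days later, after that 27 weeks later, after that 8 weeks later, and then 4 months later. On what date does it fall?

August 20, 2122

Adding 600 days from December 27, 2119:
December has 31 days, so 31 − 27 = 4 days remain after December 27, 2119; 600 − 4 = 596 left.
January 2120 has 31 days: 596 − 31 = 565 left.
February 2120 has 29 days (2120 is a leap year): 565 − 29 = 536 left.
March 2120 has 31 days: 536 − 31 = 505 left.
April 2120 has 30 days: 505 − 30 = 475 left.
May 2120 has 31 days: 475 − 31 = 444 left.
June 2120 has 30 days: 444 − 30 = 414 left.
July 2120 has 31 days: 414 − 31 = 383 left.
August 2120 has 31 days: 383 − 31 = 352 left.
September 2120 has 30 days: 352 − 30 = 322 left.
October 2120 has 31 days: 322 − 31 = 291 left.
November 2120 has 30 days: 291 − 30 = 261 left.
December 2120 has 31 days: 261 − 31 = 230 left.
January 2121 has 31 days: 230 − 31 = 199 left.
February 2121 has 28 days (2121 is not a leap year): 199 − 28 = 171 left.
March 2121 has 31 days: 171 − 31 = 140 left.
April 2121 has 30 days: 140 − 30 = 110 left.
May 2121 has 31 days: 110 − 31 = 79 left.
June 2121 has 30 days: 79 − 30 = 49 left.
July 2121 has 31 days: 49 − 31 = 18 left.
18 days into August 2121 → August 18, 2121.
Adding 27 weeks (= 189 days) from August 18, 2121:
August has 31 days, so 31 − 18 = 13 days remain after August 18, 2121; 189 − 13 = 176 left.
September 2121 has 30 days: 176 − 30 = 146 left.
October 2121 has 31 days: 146 − 31 = 115 left.
November 2121 has 30 days: 115 − 30 = 85 left.
December 2121 has 31 days: 85 − 31 = 54 left.
January 2122 has 31 days: 54 − 31 = 23 left.
23 days into February 2122 → February 23, 2122.
Counting forward 8 weeks (= 56 days) from February 23, 2122:
February has 28 days, so 28 − 23 = 5 days remain after February 23, 2122; 56 − 5 = 51 left.
March 2122 has 31 days: 51 − 31 = 20 left.
20 days into April 2122 → April 20, 2122.
Adding 4 months from April 20, 2122:
month 4 + 4 = 8 → August 2122.
Day 20 is valid in August, giving August 20, 2122.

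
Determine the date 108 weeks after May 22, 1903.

June 16, 1905

Adding 108 weeks = 756 days from May 22, 1903.
May has 31 days, so 31 − 22 = 9 days remain after May 22, 1903; 756 − 9 = 747 left.
June 1903 has 30 days: 747 − 30 = 717 left.
July 1903 has 31 days: 717 − 31 = 686 left.
August 1903 has 31 days: 686 − 31 = 655 left.
September 1903 has 30 days: 655 − 30 = 625 left.
October 1903 has 31 days: 625 − 31 = 594 left.
November 1903 has 30 days: 594 − 30 = 564 left.
December 1903 has 31 days: 564 − 31 = 533 left.
January 1904 has 31 days: 533 − 31 = 502 left.
February 1904 has 29 days (1904 is a leap year): 502 − 29 = 473 left.
March 1904 has 31 days: 473 − 31 = 442 left.
April 1904 has 30 days: 442 − 30 = 412 left.
May 1904 has 31 days: 412 − 31 = 381 left.
June 1904 has 30 days: 381 − 30 = 351 left.
July 1904 has 31 days: 351 − 31 = 320 left.
August 1904 has 31 days: 320 − 31 = 289 left.
September 1904 has 30 days: 289 − 30 = 259 left.
October 1904 has 31 days: 259 − 31 = 228 left.
November 1904 has 30 days: 228 − 30 = 198 left.
December 1904 has 31 days: 198 − 31 = 167 left.
January 1905 has 31 days: 167 − 31 = 136 left.
February 1905 has 28 days (1905 is not a leap year): 136 − 28 = 108 left.
March 1905 has 31 days: 108 − 31 = 77 left.
April 1905 has 30 days: 77 − 30 = 47 left.
May 1905 has 31 days: 47 − 31 = 16 left.
16 days into June 1905 → June 16, 1905.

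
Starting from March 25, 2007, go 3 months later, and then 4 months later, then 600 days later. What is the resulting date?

Advancing 3 months from March 25, 2007:
month 3 + 3 = 6 → June 2007.
Day 25 is valid in June, giving June 25, 2007.
Counting forward 4 months from June 25, 2007:
month 6 + 4 = 10 → October 2007.
Day 25 is valid in October, giving October 25, 2007.
Adding 600 days from October 25, 2007:
October has 31 days, so 31 − 25 = 6 days remain after October 25, 2007; 600 − 6 = 594 left.
November 2007 has 30 days: 594 − 30 = 564 left.
December 2007 has 31 days: 564 − 31 = 533 left.
January 2008 has 31 days: 533 − 31 = 502 left.
February 2008 has 29 days (2008 is a leap year): 502 − 29 = 473 left.
March 2008 has 31 days: 473 − 31 = 442 left.
April 2008 has 30 days: 442 − 30 = 412 left.
May 2008 has 31 days: 412 − 31 = 381 left.
June 2008 has 30 days: 381 − 30 = 351 left.
July 2008 has 31 days: 351 − 31 = 320 left.
August 2008 has 31 days: 320 − 31 = 289 left.
September 2008 has 30 days: 289 − 30 = 259 left.
October 2008 has 31 days: 259 − 31 = 228 left.
November 2008 has 30 days: 228 − 30 = 198 left.
December 2008 has 31 days: 198 − 31 = 167 left.
January 2009 has 31 days: 167 − 31 = 136 left.
February 2009 has 28 days (2009 is not a leap year): 136 − 28 = 108 left.
March 2009 has 31 days: 108 − 31 = 77 left.
April 2009 has 30 days: 77 − 30 = 47 left.
May 2009 has 31 days: 47 − 31 = 16 left.
16 days into June 2009 → June 16, 2009.

June 16, 2009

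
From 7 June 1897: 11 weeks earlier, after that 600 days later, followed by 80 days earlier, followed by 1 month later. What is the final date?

Going back 11 weeks (= 77 days) from June 7, 1897:
Going back 7 days from June 7, 1897 reaches the end of the previous month; 77 − 7 = 70 left.
May 1897 has 31 days: 70 − 31 = 39 left.
April 1897 has 30 days: 39 − 30 = 9 left.
March 1897 has 31 days; 31 − 9 = 22 → March 22, 1897.
Adding 600 days from March 22, 1897:
March has 31 days, so 31 − 22 = 9 days remain after March 22, 1897; 600 − 9 = 591 left.
April 1897 has 30 days: 591 − 30 = 561 left.
May 1897 has 31 days: 561 − 31 = 530 left.
June 1897 has 30 days: 530 − 30 = 500 left.
July 1897 has 31 days: 500 − 31 = 469 left.
August 1897 has 31 days: 469 − 31 = 438 left.
September 1897 has 30 days: 438 − 30 = 408 left.
October 1897 has 31 days: 408 − 31 = 377 left.
November 1897 has 30 days: 377 − 30 = 347 left.
December 1897 has 31 days: 347 − 31 = 316 left.
January 1898 has 31 days: 316 − 31 = 285 left.
February 1898 has 28 days (1898 is not a leap year): 285 − 28 = 257 left.
March 1898 has 31 days: 257 − 31 = 226 left.
April 1898 has 30 days: 226 − 30 = 196 left.
May 1898 has 31 days: 196 − 31 = 165 left.
June 1898 has 30 days: 165 − 30 = 135 left.
July 1898 has 31 days: 135 − 31 = 104 left.
August 1898 has 31 days: 104 − 31 = 73 left.
September 1898 has 30 days: 73 − 30 = 43 left.
October 1898 has 31 days: 43 − 31 = 12 left.
12 days into November 1898 → November 12, 1898.
Going back 80 days from November 12, 1898:
Going back 12 days from November 12, 1898 reaches the end of the previous month; 80 − 12 = 68 left.
October 1898 has 31 days: 68 − 31 = 37 left.
September 1898 has 30 days: 37 − 30 = 7 left.
August 1898 has 31 days; 31 − 7 = 24 → August 24, 1898.
Adding 1 month from August 24, 1898:
month 8 + 1 = 9 → September 1898.
Day 24 is valid in September, giving September 24, 1898.

September 24, 1898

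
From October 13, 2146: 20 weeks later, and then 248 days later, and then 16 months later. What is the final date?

Counting forward 20 weeks (= 140 days) from October 13, 2146:
October has 31 days, so 31 − 13 = 18 days remain after October 13, 2146; 140 − 18 = 122 left.
November 2146 has 30 days: 122 − 30 = 92 left.
December 2146 has 31 days: 92 − 31 = 61 left.
January 2147 has 31 days: 61 − 31 = 30 left.
February 2147 has 28 days (2147 is not a leap year): 30 − 28 = 2 left.
2 days into March 2147 → March 2, 2147.
Advancing 248 days from March 2, 2147:
March has 31 days, so 31 − 2 = 29 days remain after March 2, 2147; 248 − 29 = 219 left.
April 2147 has 30 days: 219 − 30 = 189 left.
May 2147 has 31 days: 189 − 31 = 158 left.
June 2147 has 30 days: 158 − 30 = 128 left.
July 2147 has 31 days: 128 − 31 = 97 left.
August 2147 has 31 days: 97 − 31 = 66 left.
September 2147 has 30 days: 66 − 30 = 36 left.
October 2147 has 31 days: 36 − 31 = 5 left.
5 days into November 2147 → November 5, 2147.
Advancing 16 months from November 5, 2147:
month 11 + 16 = 27, which is month 3 of year 2149 → March 2149.
Day 5 is valid in March, giving March 5, 2149.

March 5, 2149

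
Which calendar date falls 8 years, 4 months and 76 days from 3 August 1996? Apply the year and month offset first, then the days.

February 17, 2005

Counting forward 8 years, 4 months and 76 days from August 3, 1996: first the month/year part, then the days.
+8 years → 2004; month 8 + 4 = 12 → December 2004.
Day 3 is valid in December, giving December 3, 2004.
Now add 76 days from December 3, 2004.
December has 31 days, so 31 − 3 = 28 days remain after December 3, 2004; 76 − 28 = 48 left.
January 2005 has 31 days: 48 − 31 = 17 left.
17 days into February 2005 → February 17, 2005.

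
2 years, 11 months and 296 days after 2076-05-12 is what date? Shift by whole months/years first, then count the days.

February 2, 2080

Advancing 2 years, 11 months and 296 days from May 12, 2076: first the month/year part, then the days.
+2 years → 2078; month 5 + 11 = 16, which is month 4 of year 2079 → April 2079.
Day 12 is valid in April, giving April 12, 2079.
Now add 296 days from April 12, 2079.
April has 30 days, so 30 − 12 = 18 days remain after April 12, 2079; 296 − 18 = 278 left.
May 2079 has 31 days: 278 − 31 = 247 left.
June 2079 has 30 days: 247 − 30 = 217 left.
July 2079 has 31 days: 217 − 31 = 186 left.
August 2079 has 31 days: 186 − 31 = 155 left.
September 2079 has 30 days: 155 − 30 = 125 left.
October 2079 has 31 days: 125 − 31 = 94 left.
November 2079 has 30 days: 94 − 30 = 64 left.
December 2079 has 31 days: 64 − 31 = 33 left.
January 2080 has 31 days: 33 − 31 = 2 left.
2 days into February 2080 → February 2, 2080.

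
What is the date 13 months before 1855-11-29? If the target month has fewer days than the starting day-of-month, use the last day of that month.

Subtracting 13 months from November 29, 1855.
month 11 − 13 = -2, which is month 10 of year 1854 → October 1854.
Day 29 is valid in October, giving October 29, 1854.

October 29, 1854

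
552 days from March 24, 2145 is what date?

Counting forward 552 days from March 24, 2145.
March has 31 days, so 31 − 24 = 7 days remain after March 24, 2145; 552 − 7 = 545 left.
April 2145 has 30 days: 545 − 30 = 515 left.
May 2145 has 31 days: 515 − 31 = 484 left.
June 2145 has 30 days: 484 − 30 = 454 left.
July 2145 has 31 days: 454 − 31 = 423 left.
August 2145 has 31 days: 423 − 31 = 392 left.
September 2145 has 30 days: 392 − 30 = 362 left.
October 2145 has 31 days: 362 − 31 = 331 left.
November 2145 has 30 days: 331 − 30 = 301 left.
December 2145 has 31 days: 301 − 31 = 270 left.
January 2146 has 31 days: 270 − 31 = 239 left.
February 2146 has 28 days (2146 is not a leap year): 239 − 28 = 211 left.
March 2146 has 31 days: 211 − 31 = 180 left.
April 2146 has 30 days: 180 − 30 = 150 left.
May 2146 has 31 days: 150 − 31 = 119 left.
June 2146 has 30 days: 119 − 30 = 89 left.
July 2146 has 31 days: 89 − 31 = 58 left.
August 2146 has 31 days: 58 − 31 = 27 left.
27 days into September 2146 → September 27, 2146.

September 27, 2146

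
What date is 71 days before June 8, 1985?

March 29, 1985

Subtracting 71 days from June 8, 1985.
Going back 8 days from June 8, 1985 reaches the end of the previous month; 71 − 8 = 63 left.
May 1985 has 31 days: 63 − 31 = 32 left.
April 1985 has 30 days: 32 − 30 = 2 left.
March 1985 has 31 days; 31 − 2 = 29 → March 29, 1985.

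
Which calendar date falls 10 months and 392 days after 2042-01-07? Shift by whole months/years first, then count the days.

Adding 10 months and 392 days from January 7, 2042: first the month/year part, then the days.
month 1 + 10 = 11 → November 2042.
Day 7 is valid in November, giving November 7, 2042.
Now add 392 days from November 7, 2042.
November has 30 days, so 30 − 7 = 23 days remain after November 7, 2042; 392 − 23 = 369 left.
December 2042 has 31 days: 369 − 31 = 338 left.
January 2043 has 31 days: 338 − 31 = 307 left.
February 2043 has 28 days (2043 is not a leap year): 307 − 28 = 279 left.
March 2043 has 31 days: 279 − 31 = 248 left.
April 2043 has 30 days: 248 − 30 = 218 left.
May 2043 has 31 days: 218 − 31 = 187 left.
June 2043 has 30 days: 187 − 30 = 157 left.
July 2043 has 31 days: 157 − 31 = 126 left.
August 2043 has 31 days: 126 − 31 = 95 left.
September 2043 has 30 days: 95 − 30 = 65 left.
October 2043 has 31 days: 65 − 31 = 34 left.
November 2043 has 30 days: 34 − 30 = 4 left.
4 days into December 2043 → December 4, 2043.

December 4, 2043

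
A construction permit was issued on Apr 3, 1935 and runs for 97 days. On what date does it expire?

July 9, 1935

Adding 97 days from April 3, 1935.
April has 30 days, so 30 − 3 = 27 days remain after April 3, 1935; 97 − 27 = 70 left.
May 1935 has 31 days: 70 − 31 = 39 left.
June 1935 has 30 days: 39 − 30 = 9 left.
9 days into July 1935 → July 9, 1935.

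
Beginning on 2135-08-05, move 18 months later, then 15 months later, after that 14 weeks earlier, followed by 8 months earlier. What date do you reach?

Counting forward 18 months from August 5, 2135:
month 8 + 18 = 26, which is month 2 of year 2137 → February 2137.
Day 5 is valid in February, giving February 5, 2137.
Adding 15 months from February 5, 2137:
month 2 + 15 = 17, which is month 5 of year 2138 → May 2138.
Day 5 is valid in May, giving May 5, 2138.
Going back 14 weeks (= 98 days) from May 5, 2138:
Going back 5 days from May 5, 2138 reaches the end of the previous month; 98 − 5 = 93 left.
April 2138 has 30 days: 93 − 30 = 63 left.
March 2138 has 31 days: 63 − 31 = 32 left.
February 2138 has 28 days (2138 is not a leap year): 32 − 28 = 4 left.
January 2138 has 31 days; 31 − 4 = 27 → January 27, 2138.
Subtracting 8 months from January 27, 2138:
month 1 − 8 = -7, which is month 5 of year 2137 → May 2137.
Day 27 is valid in May, giving May 27, 2137.

May 27, 2137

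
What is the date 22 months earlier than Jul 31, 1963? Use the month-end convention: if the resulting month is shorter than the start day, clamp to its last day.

Going back 22 months from July 31, 1963.
month 7 − 22 = -15, which is month 9 of year 1961 → September 1961.
September 1961 has only 30 days and the start was day 31, so the date clamps to September 30, 1961.

September 30, 1961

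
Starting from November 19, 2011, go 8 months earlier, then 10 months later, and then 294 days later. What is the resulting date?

November 8, 2012

Subtracting 8 months from November 19, 2011:
month 11 − 8 = 3 → March 2011.
Day 19 is valid in March, giving March 19, 2011.
Adding 10 months from March 19, 2011:
month 3 + 10 = 13, which is month 1 of year 2012 → January 2012.
Day 19 is valid in January, giving January 19, 2012.
Counting forward 294 days from January 19, 2012:
January has 31 days, so 31 − 19 = 12 days remain after January 19, 2012; 294 − 12 = 282 left.
February 2012 has 29 days (2012 is a leap year): 282 − 29 = 253 left.
March 2012 has 31 days: 253 − 31 = 222 left.
April 2012 has 30 days: 222 − 30 = 192 left.
May 2012 has 31 days: 192 − 31 = 161 left.
June 2012 has 30 days: 161 − 30 = 131 left.
July 2012 has 31 days: 131 − 31 = 100 left.
August 2012 has 31 days: 100 − 31 = 69 left.
September 2012 has 30 days: 69 − 30 = 39 left.
October 2012 has 31 days: 39 − 31 = 8 left.
8 days into November 2012 → November 8, 2012.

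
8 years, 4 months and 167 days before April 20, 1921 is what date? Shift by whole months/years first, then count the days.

July 6, 1912

Counting back 8 years, 4 months and 167 days from April 20, 1921: first the month/year part, then the days.
-8 years → 1913; month 4 − 4 = 0, which is month 12 of year 1912 → December 1912.
Day 20 is valid in December, giving December 20, 1912.
Now subtract 167 days from December 20, 1912.
Going back 20 days from December 20, 1912 reaches the end of the previous month; 167 − 20 = 147 left.
November 1912 has 30 days: 147 − 30 = 117 left.
October 1912 has 31 days: 117 − 31 = 86 left.
September 1912 has 30 days: 86 − 30 = 56 left.
August 1912 has 31 days: 56 − 31 = 25 left.
July 1912 has 31 days; 31 − 25 = 6 → July 6, 1912.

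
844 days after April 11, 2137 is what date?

Advancing 844 days from April 11, 2137.
April has 30 days, so 30 − 11 = 19 days remain after April 11, 2137; 844 − 19 = 825 left.
May 2137 has 31 days: 825 − 31 = 794 left.
June 2137 has 30 days: 794 − 30 = 764 left.
July 2137 has 31 days: 764 − 31 = 733 left.
August 2137 has 31 days: 733 − 31 = 702 left.
September 2137 has 30 days: 702 − 30 = 672 left.
October 2137 has 31 days: 672 − 31 = 641 left.
November 2137 has 30 days: 641 − 30 = 611 left.
December 2137 has 31 days: 611 − 31 = 580 left.
January 2138 has 31 days: 580 − 31 = 549 left.
February 2138 has 28 days (2138 is not a leap year): 549 − 28 = 521 left.
March 2138 has 31 days: 521 − 31 = 490 left.
April 2138 has 30 days: 490 − 30 = 460 left.
May 2138 has 31 days: 460 − 31 = 429 left.
June 2138 has 30 days: 429 − 30 = 399 left.
July 2138 has 31 days: 399 − 31 = 368 left.
August 2138 has 31 days: 368 − 31 = 337 left.
September 2138 has 30 days: 337 − 30 = 307 left.
October 2138 has 31 days: 307 − 31 = 276 left.
November 2138 has 30 days: 276 − 30 = 246 left.
December 2138 has 31 days: 246 − 31 = 215 left.
January 2139 has 31 days: 215 − 31 = 184 left.
February 2139 has 28 days (2139 is not a leap year): 184 − 28 = 156 left.
March 2139 has 31 days: 156 − 31 = 125 left.
April 2139 has 30 days: 125 − 30 = 95 left.
May 2139 has 31 days: 95 − 31 = 64 left.
June 2139 has 30 days: 64 − 30 = 34 left.
July 2139 has 31 days: 34 − 31 = 3 left.
3 days into August 2139 → August 3, 2139.

August 3, 2139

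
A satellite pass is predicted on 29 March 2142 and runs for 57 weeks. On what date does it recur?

Advancing 57 weeks = 399 days from March 29, 2142.
March has 31 days, so 31 − 29 = 2 days remain after March 29, 2142; 399 − 2 = 397 left.
April 2142 has 30 days: 397 − 30 = 367 left.
May 2142 has 31 days: 367 − 31 = 336 left.
June 2142 has 30 days: 336 − 30 = 306 left.
July 2142 has 31 days: 306 − 31 = 275 left.
August 2142 has 31 days: 275 − 31 = 244 left.
September 2142 has 30 days: 244 − 30 = 214 left.
October 2142 has 31 days: 214 − 31 = 183 left.
November 2142 has 30 days: 183 − 30 = 153 left.
December 2142 has 31 days: 153 − 31 = 122 left.
January 2143 has 31 days: 122 − 31 = 91 left.
February 2143 has 28 days (2143 is not a leap year): 91 − 28 = 63 left.
March 2143 has 31 days: 63 − 31 = 32 left.
April 2143 has 30 days: 32 − 30 = 2 left.
2 days into May 2143 → May 2, 2143.

May 2, 2143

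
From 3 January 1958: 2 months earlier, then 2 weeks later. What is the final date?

November 17, 1957

Going back 2 months from January 3, 1958:
month 1 − 2 = -1, which is month 11 of year 1957 → November 1957.
Day 3 is valid in November, giving November 3, 1957.
Counting forward 2 weeks (= 14 days) from November 3, 1957:
November has 30 days; 3 + 14 = 17, still in November.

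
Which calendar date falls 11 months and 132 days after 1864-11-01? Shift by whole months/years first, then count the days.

Advancing 11 months and 132 days from November 1, 1864: first the month/year part, then the days.
month 11 + 11 = 22, which is month 10 of year 1865 → October 1865.
Day 1 is valid in October, giving October 1, 1865.
Now add 132 days from October 1, 1865.
October has 31 days, so 31 − 1 = 30 days remain after October 1, 1865; 132 − 30 = 102 left.
November 1865 has 30 days: 102 − 30 = 72 left.
December 1865 has 31 days: 72 − 31 = 41 left.
January 1866 has 31 days: 41 − 31 = 10 left.
10 days into February 1866 → February 10, 1866.

February 10, 1866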